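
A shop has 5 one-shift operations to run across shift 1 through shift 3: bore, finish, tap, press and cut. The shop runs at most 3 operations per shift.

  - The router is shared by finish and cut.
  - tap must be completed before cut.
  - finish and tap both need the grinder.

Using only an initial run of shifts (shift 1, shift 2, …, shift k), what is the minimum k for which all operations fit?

The precedence chain requires at least 2 distinct shifts.
With at most 3 per shift and 5 operations, at least 2 shifts are needed.
Could 2 shifts be enough, i.e. nothing placed later than shift 2? No: cut must come after tap (at shift 1 or later) → {shift 2}; tap must come before cut (at shift 2 or earlier) → {shift 1}; finish can't share with cut (shift 2) → {shift 1}; tap can't share with finish (shift 1) → nothing is left.
So 2 shifts is not enough.
3 works (last occupied shift: shift 3): for example bore in shift 1; tap in shift 1; press in shift 1; cut in shift 2; finish in shift 3.

3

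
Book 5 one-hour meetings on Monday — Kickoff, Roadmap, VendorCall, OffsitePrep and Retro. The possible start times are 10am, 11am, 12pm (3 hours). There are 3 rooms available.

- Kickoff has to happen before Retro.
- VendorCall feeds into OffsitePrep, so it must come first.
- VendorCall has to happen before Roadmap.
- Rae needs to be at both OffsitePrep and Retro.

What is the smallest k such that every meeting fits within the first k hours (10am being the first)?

The precedence chain requires at least 2 distinct hours.
With at most 3 per hour and 5 meetings, at least 2 hours are needed.
Could 2 hours be enough, i.e. nothing placed later than 11am? No: Roadmap must come after VendorCall (at 10am or later) → {11am}; VendorCall must come before Roadmap (at 11am or earlier) → {10am}; Retro must come after Kickoff (at 10am or later) → {11am}; OffsitePrep must come after VendorCall (at 10am or later) → {11am}; Retro can't share with OffsitePrep (11am) → nothing is left.
So 2 hours is not enough.
3 works (last occupied hour: 12pm): for example VendorCall in 10am, Roadmap in 11am, Retro in 12pm, Kickoff in 10am, OffsitePrep in 11am.

3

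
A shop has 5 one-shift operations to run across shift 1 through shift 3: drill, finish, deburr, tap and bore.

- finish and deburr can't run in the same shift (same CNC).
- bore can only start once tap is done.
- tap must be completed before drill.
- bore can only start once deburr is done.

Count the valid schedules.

Splitting on drill: it can be shift 2 (6), shift 3 (10). Listing each branch's schedules as (finish, deburr, tap, bore) by shift number:
drill=shift 2: (1,2,1,3) (2,1,1,2) (2,1,1,3) (3,1,1,2) (3,1,1,3) (3,2,1,3) — 6.
drill=shift 3: (1,2,1,3) (1,2,2,3) (2,1,1,2) (2,1,1,3) (2,1,2,3) (3,1,1,2) (3,1,1,3) (3,1,2,3) (3,2,1,3) (3,2,2,3) — 10.
Summing: 6 + 10 = 16.

16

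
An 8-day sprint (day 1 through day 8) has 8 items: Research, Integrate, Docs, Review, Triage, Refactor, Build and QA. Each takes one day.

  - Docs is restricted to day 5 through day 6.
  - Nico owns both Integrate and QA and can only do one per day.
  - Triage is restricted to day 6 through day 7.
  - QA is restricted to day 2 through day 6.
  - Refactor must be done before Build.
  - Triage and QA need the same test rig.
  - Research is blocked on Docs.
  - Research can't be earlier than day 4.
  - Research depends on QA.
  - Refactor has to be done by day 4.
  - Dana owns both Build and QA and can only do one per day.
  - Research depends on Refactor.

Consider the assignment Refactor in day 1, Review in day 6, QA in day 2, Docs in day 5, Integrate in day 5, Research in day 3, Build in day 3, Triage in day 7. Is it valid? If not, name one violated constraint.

No — it violates: Research can't be earlier than day 4

Research depends on Refactor — holds.
Dana owns both Build and QA and can only do one per day — holds.
QA is restricted to day 2 through day 6 — holds.
Research is blocked on Docs — violated.
Triage is restricted to day 6 through day 7 — holds.
Nico owns both Integrate and QA and can only do one per day — holds.
Research depends on QA — holds.
Refactor has to be done by day 4 — holds.
Triage and QA need the same test rig — holds.
Docs is restricted to day 5 through day 6 — holds.
Refactor must be done before Build — holds.
Research can't be earlier than day 4 — violated.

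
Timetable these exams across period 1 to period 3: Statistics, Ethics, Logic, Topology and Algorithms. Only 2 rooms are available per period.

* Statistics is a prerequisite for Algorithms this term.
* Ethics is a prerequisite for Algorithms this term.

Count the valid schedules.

21

Splitting on Statistics: it can be period 1 (12), period 2 (9). Listing each branch's schedules as (Ethics, Logic, Topology, Algorithms) by period number:
Statistics=period 1: (1,2,2,3) (1,2,3,2) (1,2,3,3) (1,3,2,2) (1,3,2,3) (1,3,3,2) (2,1,2,3) (2,1,3,3) (2,2,1,3) (2,2,3,3) (2,3,1,3) (2,3,2,3) — 12.
Statistics=period 2: (1,1,2,3) (1,1,3,3) (1,2,1,3) (1,2,3,3) (1,3,1,3) (1,3,2,3) (2,1,1,3) (2,1,3,3) (2,3,1,3) — 9.
Summing: 12 + 9 = 21.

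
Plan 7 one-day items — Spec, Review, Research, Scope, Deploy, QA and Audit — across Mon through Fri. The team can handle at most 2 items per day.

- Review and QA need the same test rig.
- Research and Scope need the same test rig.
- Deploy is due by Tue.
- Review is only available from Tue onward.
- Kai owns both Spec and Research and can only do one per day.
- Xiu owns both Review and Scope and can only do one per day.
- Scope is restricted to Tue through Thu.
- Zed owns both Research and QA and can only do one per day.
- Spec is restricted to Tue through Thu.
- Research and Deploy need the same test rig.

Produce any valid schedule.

QA=Mon; Audit=Thu; Deploy=Mon; Review=Wed; Scope=Tue; Research=Wed; Spec=Tue

Checking: Spec(Tue) != Research(Wed); Review(Wed) != Scope(Tue); Research(Wed) != QA(Mon); Review(Wed) != QA(Mon); Research(Wed) != Scope(Tue); Research(Wed) != Deploy(Mon); Scope=Tue in [Tue,Thu]; Review=Wed in [Tue,Fri]; Spec=Tue in [Tue,Thu]; Deploy=Mon in [Mon,Tue]; max 2 per day (cap 2).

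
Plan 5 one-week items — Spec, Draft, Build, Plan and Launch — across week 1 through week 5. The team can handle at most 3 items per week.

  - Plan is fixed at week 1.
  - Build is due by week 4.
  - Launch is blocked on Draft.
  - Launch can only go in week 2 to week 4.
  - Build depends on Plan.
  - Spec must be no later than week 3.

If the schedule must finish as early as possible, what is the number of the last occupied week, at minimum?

2

The precedence chain requires at least 2 distinct weeks.
With at most 3 per week and 5 tasks, at least 2 weeks are needed.
2 works (last occupied week: week 2): for example Launch in week 2; Plan in week 1; Spec in week 1; Build in week 2; Draft in week 1.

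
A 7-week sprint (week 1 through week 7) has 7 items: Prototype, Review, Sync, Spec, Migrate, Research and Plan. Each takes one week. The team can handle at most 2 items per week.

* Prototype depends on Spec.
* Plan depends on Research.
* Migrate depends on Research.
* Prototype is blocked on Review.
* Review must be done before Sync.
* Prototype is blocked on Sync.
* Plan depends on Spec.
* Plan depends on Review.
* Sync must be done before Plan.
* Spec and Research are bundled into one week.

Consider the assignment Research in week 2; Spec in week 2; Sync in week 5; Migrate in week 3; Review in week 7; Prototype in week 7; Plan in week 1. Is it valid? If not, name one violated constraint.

Spec and Research are bundled into one week — holds.
Plan depends on Spec — violated.
Migrate depends on Research — holds.
The team can handle at most 2 items per week — holds.
Sync must be done before Plan — violated.
Prototype is blocked on Review — violated.
Prototype depends on Spec — holds.
Review must be done before Sync — violated.
Prototype is blocked on Sync — holds.
Plan depends on Review — violated.
Plan depends on Research — violated.

Invalid. Plan depends on Review.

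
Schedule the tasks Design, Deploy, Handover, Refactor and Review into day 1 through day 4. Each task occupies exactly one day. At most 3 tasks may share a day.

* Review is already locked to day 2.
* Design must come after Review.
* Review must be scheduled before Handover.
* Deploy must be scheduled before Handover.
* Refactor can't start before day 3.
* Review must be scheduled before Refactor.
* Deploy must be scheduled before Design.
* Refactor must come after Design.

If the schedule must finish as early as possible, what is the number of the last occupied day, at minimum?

The precedence chain requires at least 3 distinct days.
With at most 3 per day and 5 tasks, at least 2 days are needed.
Propagating the time windows through the other constraints, Refactor can't land before day 4, so the schedule must run through at least day 4.
4 works (last occupied day: day 4): for example Refactor in day 4; Handover in day 3; Review in day 2; Deploy in day 1; Design in day 3.

day 4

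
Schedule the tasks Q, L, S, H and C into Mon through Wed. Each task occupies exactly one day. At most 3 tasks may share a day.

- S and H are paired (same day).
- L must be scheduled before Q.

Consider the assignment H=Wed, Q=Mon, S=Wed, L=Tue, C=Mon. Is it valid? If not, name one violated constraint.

No. L must be scheduled before Q is not satisfied.

At most 3 tasks may share a day — holds.
L must be scheduled before Q — violated.
S and H are paired (same day) — holds.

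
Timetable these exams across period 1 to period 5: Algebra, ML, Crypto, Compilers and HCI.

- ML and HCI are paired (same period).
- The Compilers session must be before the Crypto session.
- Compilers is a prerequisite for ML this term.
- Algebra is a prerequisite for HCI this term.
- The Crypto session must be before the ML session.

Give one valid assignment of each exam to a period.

Compilers=period 1, HCI=period 3, ML=period 3, Crypto=period 2, Algebra=period 1

Checking: Compilers(period 1) before ML(period 3); Compilers(period 1) before Crypto(period 2); Algebra(period 1) before HCI(period 3); Crypto(period 2) before ML(period 3); ML = HCI = period 3.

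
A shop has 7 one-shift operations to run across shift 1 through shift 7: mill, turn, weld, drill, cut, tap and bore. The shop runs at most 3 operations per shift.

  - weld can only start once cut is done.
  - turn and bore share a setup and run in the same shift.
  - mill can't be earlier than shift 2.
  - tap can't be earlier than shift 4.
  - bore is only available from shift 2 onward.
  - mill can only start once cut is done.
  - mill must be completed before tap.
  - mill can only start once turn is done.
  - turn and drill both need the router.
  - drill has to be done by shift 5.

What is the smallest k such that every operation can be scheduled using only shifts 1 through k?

4

The precedence chain requires at least 3 distinct shifts.
With at most 3 per shift and 7 operations, at least 3 shifts are needed.
tap can't be placed before shift 4, so the schedule must run through at least shift 4.
4 works (last occupied shift: shift 4): for example weld=shift 2, bore=shift 2, turn=shift 2, drill=shift 1, tap=shift 4, cut=shift 1, mill=shift 3.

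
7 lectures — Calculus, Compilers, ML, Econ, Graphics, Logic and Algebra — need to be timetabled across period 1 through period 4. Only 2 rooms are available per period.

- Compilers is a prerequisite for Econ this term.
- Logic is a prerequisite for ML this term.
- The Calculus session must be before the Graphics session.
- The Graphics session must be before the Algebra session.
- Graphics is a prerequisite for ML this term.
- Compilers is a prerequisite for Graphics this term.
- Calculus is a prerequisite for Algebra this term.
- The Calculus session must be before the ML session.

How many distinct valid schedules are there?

20

Splitting on Calculus: it can be period 1 (15), period 2 (5). Listing each branch's schedules as (Compilers, ML, Econ, Graphics, Logic, Algebra) by period number:
Calculus=period 1: (1,3,3,2,2,4) (1,3,4,2,2,3) (1,3,4,2,2,4) (1,4,2,2,3,3) (1,4,2,2,3,4) (1,4,2,3,2,4) (1,4,2,3,3,4) (1,4,3,2,2,3) (1,4,3,2,2,4) (1,4,3,2,3,4) (1,4,3,3,2,4) (1,4,4,2,2,3) (1,4,4,2,3,3) (2,4,3,3,1,4) (2,4,3,3,2,4) — 15.
Calculus=period 2: (1,4,2,3,1,4) (1,4,2,3,3,4) (1,4,3,3,1,4) (1,4,3,3,2,4) (2,4,3,3,1,4) — 5.
Summing: 15 + 5 = 20.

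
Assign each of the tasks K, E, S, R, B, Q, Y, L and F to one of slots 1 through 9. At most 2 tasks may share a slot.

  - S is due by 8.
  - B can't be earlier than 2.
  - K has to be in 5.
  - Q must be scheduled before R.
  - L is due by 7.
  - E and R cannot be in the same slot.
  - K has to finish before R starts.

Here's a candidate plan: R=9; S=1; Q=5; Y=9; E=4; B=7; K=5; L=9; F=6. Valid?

No. L is due by 7 is not satisfied.

K has to be in 5 — holds.
At most 2 tasks may share a slot — violated.
Q must be scheduled before R — holds.
L is due by 7 — violated.
B can't be earlier than 2 — holds.
E and R cannot be in the same slot — holds.
K has to finish before R starts — holds.
S is due by 8 — holds.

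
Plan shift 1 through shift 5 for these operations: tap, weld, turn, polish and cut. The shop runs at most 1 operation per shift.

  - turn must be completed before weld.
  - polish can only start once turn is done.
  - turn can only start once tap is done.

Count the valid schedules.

10

Splitting on tap: it can be shift 1 (8), shift 2 (2). Listing each branch's schedules as (weld, turn, polish, cut) by shift number:
tap=shift 1: (3,2,4,5) (3,2,5,4) (4,2,3,5) (4,2,5,3) (4,3,5,2) (5,2,3,4) (5,2,4,3) (5,3,4,2) — 8.
tap=shift 2: (4,3,5,1) (5,3,4,1) — 2.
Summing: 8 + 2 = 10.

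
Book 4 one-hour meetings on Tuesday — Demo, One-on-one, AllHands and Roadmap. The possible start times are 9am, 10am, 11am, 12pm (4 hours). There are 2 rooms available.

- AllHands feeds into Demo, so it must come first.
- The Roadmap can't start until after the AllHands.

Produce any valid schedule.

One-on-one in 9am; AllHands in 9am; Demo in 10am; Roadmap in 10am

Checking: AllHands(9am) before Demo(10am); AllHands(9am) before Roadmap(10am); max 2 per hour (cap 2).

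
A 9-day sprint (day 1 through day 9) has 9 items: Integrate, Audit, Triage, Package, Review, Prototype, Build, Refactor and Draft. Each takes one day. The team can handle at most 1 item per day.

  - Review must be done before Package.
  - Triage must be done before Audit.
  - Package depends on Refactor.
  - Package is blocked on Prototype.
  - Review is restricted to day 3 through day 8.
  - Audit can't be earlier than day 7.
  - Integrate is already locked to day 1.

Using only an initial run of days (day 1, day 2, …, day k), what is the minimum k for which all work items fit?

9 days

The precedence chain requires at least 2 distinct days.
With at most 1 per day and 9 work items, at least 9 days are needed.
Audit can't be placed before day 7, so the schedule must run through at least day 7.
9 works (last occupied day: day 9): for example Draft in day 9; Review in day 3; Prototype in day 2; Audit in day 7; Build in day 8; Integrate in day 1; Refactor in day 4; Package in day 5; Triage in day 6.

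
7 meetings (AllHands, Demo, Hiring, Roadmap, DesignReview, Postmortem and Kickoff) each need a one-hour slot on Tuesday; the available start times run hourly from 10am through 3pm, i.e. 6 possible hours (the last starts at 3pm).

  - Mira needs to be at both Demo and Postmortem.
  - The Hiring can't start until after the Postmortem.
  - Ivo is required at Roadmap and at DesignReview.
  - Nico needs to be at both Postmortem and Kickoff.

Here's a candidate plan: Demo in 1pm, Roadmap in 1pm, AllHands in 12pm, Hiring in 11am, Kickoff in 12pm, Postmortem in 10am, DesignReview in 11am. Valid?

Valid

Ivo is required at Roadmap and at DesignReview — holds.
The Hiring can't start until after the Postmortem — holds.
Nico needs to be at both Postmortem and Kickoff — holds.
Mira needs to be at both Demo and Postmortem — holds.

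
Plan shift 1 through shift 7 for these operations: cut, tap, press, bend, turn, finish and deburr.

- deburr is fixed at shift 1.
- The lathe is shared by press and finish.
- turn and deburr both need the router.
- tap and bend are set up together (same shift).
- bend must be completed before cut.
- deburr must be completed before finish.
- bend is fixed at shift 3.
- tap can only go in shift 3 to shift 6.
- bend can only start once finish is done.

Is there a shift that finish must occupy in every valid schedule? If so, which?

shift 2

deburr is fixed at shift 1 and must come before finish, so finish is at least shift 2.
bend is fixed at shift 3 and must come after finish, so finish is at most shift 2.
So finish must be shift 2.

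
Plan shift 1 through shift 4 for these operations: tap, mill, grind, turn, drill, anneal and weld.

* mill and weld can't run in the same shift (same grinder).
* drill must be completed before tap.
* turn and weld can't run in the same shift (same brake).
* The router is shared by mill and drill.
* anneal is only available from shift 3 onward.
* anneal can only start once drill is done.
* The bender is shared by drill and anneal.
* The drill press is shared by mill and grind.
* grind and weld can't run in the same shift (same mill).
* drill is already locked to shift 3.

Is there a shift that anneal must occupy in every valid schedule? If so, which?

shift 4

anneal's window is shift 3–shift 4.
drill is fixed at shift 3, and anneal can't share a shift with drill.
So anneal must be shift 4.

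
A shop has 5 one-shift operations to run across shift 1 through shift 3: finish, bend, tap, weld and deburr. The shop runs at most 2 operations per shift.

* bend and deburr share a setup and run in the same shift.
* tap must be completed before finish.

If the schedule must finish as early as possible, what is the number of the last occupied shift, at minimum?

The precedence chain requires at least 2 distinct shifts.
With at most 2 per shift and 5 operations, at least 3 shifts are needed.
3 works (last occupied shift: shift 3): for example bend in shift 3; weld in shift 1; tap in shift 1; finish in shift 2; deburr in shift 3.

shift 3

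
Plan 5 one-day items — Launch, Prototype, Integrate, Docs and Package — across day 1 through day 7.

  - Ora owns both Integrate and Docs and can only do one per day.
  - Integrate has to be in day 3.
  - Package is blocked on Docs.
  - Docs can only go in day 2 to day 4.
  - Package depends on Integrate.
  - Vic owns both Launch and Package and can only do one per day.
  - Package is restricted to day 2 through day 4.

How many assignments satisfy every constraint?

42

Splitting on Integrate: it can be day 3 (42). Listing each branch's schedules as (Launch, Prototype, Docs, Package) by day number:
Integrate=day 3: (1,1,2,4) (1,2,2,4) (1,3,2,4) (1,4,2,4) (1,5,2,4) (1,6,2,4) (1,7,2,4) (2,1,2,4) (2,2,2,4) (2,3,2,4) (2,4,2,4) (2,5,2,4) (2,6,2,4) (2,7,2,4) (3,1,2,4) (3,2,2,4) (3,3,2,4) (3,4,2,4) (3,5,2,4) (3,6,2,4) (3,7,2,4) (5,1,2,4) (5,2,2,4) (5,3,2,4) (5,4,2,4) (5,5,2,4) (5,6,2,4) (5,7,2,4) (6,1,2,4) (6,2,2,4) (6,3,2,4) (6,4,2,4) (6,5,2,4) (6,6,2,4) (6,7,2,4) (7,1,2,4) (7,2,2,4) (7,3,2,4) (7,4,2,4) (7,5,2,4) (7,6,2,4) (7,7,2,4) — 42.
Summing: 42 = 42.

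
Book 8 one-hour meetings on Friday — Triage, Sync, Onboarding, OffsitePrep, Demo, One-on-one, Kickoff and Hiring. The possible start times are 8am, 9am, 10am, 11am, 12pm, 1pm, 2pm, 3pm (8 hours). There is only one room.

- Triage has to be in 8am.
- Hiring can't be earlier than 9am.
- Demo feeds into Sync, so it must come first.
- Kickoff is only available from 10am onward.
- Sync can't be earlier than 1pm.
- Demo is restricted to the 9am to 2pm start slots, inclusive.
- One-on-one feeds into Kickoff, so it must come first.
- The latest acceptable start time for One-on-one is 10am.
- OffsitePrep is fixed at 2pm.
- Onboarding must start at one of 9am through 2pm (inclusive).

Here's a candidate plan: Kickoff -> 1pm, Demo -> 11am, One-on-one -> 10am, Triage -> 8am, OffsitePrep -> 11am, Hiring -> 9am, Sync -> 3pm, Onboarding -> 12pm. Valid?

No — it violates: OffsitePrep is fixed at 2pm

Sync can't be earlier than 1pm — holds.
Triage has to be in 8am — holds.
Hiring can't be earlier than 9am — holds.
Kickoff is only available from 10am onward — holds.
Onboarding must start at one of 9am through 2pm (inclusive) — holds.
Demo is restricted to the 9am to 2pm start slots, inclusive — holds.
OffsitePrep is fixed at 2pm — violated.
Demo feeds into Sync, so it must come first — holds.
The latest acceptable start time for One-on-one is 10am — holds.
One-on-one feeds into Kickoff, so it must come first — holds.
There is only one room — violated.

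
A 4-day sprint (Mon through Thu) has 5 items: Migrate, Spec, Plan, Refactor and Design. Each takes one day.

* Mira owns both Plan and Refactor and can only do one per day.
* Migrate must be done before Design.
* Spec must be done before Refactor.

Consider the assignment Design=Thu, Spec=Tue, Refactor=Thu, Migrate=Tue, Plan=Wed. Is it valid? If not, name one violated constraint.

Spec must be done before Refactor — holds.
Mira owns both Plan and Refactor and can only do one per day — holds.
Migrate must be done before Design — holds.

Valid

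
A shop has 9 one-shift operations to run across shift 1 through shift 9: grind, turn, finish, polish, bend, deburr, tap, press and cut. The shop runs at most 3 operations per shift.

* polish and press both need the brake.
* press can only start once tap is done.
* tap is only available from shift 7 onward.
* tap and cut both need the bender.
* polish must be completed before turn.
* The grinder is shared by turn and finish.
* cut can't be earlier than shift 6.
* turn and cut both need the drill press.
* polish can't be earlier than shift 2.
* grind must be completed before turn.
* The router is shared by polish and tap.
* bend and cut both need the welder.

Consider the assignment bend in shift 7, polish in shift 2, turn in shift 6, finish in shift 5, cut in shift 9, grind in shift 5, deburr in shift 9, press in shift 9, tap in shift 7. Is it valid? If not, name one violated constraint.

The router is shared by polish and tap — holds.
turn and cut both need the drill press — holds.
The shop runs at most 3 operations per shift — holds.
tap and cut both need the bender — holds.
bend and cut both need the welder — holds.
polish can't be earlier than shift 2 — holds.
grind must be completed before turn — holds.
press can only start once tap is done — holds.
The grinder is shared by turn and finish — holds.
polish must be completed before turn — holds.
cut can't be earlier than shift 6 — holds.
tap is only available from shift 7 onward — holds.
polish and press both need the brake — holds.

Yes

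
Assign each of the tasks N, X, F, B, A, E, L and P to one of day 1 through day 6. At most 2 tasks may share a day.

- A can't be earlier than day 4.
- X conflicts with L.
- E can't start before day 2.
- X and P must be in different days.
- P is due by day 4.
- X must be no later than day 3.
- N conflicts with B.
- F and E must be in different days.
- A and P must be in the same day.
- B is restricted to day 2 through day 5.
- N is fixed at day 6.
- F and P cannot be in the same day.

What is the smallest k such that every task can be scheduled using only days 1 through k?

6

With at most 2 per day and 8 tasks, at least 4 days are needed.
N can't be placed before day 6, so the schedule must run through at least day 6.
6 works (last occupied day: day 6): for example X=day 1, A=day 4, N=day 6, E=day 2, P=day 4, B=day 2, L=day 3, F=day 1.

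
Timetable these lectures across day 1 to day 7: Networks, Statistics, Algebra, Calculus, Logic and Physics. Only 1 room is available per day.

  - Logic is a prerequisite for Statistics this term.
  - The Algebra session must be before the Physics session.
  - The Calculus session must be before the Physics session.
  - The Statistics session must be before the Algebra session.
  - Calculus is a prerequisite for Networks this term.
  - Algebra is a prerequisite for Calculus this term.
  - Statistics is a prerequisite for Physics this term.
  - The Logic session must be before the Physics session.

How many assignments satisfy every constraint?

Splitting on Networks: it can be day 5 (2), day 6 (6), day 7 (6). Listing each branch's schedules as (Statistics, Algebra, Calculus, Logic, Physics) by day number:
Networks=day 5: (2,3,4,1,6) (2,3,4,1,7) — 2.
Networks=day 6: (2,3,4,1,5) (2,3,4,1,7) (2,3,5,1,7) (2,4,5,1,7) (3,4,5,1,7) (3,4,5,2,7) — 6.
Networks=day 7: (2,3,4,1,5) (2,3,4,1,6) (2,3,5,1,6) (2,4,5,1,6) (3,4,5,1,6) (3,4,5,2,6) — 6.
Summing: 2 + 6 + 6 = 14.

14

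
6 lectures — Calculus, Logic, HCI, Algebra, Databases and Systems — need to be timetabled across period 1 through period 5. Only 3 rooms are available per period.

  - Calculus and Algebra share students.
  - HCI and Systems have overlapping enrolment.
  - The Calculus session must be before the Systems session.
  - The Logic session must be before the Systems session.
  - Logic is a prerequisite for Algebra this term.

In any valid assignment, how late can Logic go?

period 4

Downstream work caps Logic at period 4.
Logic at period 4 is achievable: Systems -> period 5; Calculus -> period 1; Databases -> period 1; Logic -> period 4; HCI -> period 1; Algebra -> period 5.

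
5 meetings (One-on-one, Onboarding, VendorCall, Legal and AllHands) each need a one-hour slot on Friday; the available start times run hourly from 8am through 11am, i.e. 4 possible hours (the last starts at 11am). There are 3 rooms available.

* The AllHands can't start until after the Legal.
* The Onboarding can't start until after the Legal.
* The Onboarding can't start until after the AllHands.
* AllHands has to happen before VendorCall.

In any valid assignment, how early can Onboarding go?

10am

Precedence pushes Onboarding to at least 10am.
Onboarding at 10am is achievable: AllHands in 9am, VendorCall in 10am, Onboarding in 10am, One-on-one in 8am, Legal in 8am.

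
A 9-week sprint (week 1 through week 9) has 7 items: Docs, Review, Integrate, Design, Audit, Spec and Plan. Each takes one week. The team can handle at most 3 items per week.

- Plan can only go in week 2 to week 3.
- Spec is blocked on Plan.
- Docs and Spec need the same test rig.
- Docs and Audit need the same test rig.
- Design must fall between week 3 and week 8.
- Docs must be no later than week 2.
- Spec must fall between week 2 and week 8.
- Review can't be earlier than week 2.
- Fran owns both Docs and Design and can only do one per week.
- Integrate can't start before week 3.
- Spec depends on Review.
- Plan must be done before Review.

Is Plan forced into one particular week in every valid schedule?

No

Plan can be week 2 (e.g. Review -> week 3, Spec -> week 4, Plan -> week 2, Integrate -> week 3, Docs -> week 1, Audit -> week 2, Design -> week 3) or week 3 (e.g. Plan in week 3, Spec in week 5, Audit in week 2, Docs in week 1, Integrate in week 3, Design in week 3, Review in week 4).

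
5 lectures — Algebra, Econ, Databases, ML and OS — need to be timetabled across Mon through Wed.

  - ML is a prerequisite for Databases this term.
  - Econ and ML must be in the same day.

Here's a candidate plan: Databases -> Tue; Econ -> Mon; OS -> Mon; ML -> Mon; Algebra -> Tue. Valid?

Yes, all constraints hold

ML is a prerequisite for Databases this term — holds.
Econ and ML must be in the same day — holds.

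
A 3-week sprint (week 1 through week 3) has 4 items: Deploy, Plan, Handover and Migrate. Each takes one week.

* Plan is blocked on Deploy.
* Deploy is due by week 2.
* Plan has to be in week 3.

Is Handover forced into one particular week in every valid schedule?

Handover can be week 1 (e.g. Migrate -> week 1; Plan -> week 3; Handover -> week 1; Deploy -> week 1) or week 2 (e.g. Handover in week 2, Migrate in week 1, Plan in week 3, Deploy in week 1).

No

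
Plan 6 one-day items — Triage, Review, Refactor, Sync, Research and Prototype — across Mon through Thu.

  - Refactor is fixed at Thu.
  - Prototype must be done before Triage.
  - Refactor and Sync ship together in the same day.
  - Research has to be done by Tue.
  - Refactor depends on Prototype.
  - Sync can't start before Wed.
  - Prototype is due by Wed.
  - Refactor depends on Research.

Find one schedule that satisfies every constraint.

Research -> Mon, Refactor -> Thu, Triage -> Tue, Prototype -> Mon, Review -> Mon, Sync -> Thu

Checking: Prototype(Mon) before Refactor(Thu); Prototype(Mon) before Triage(Tue); Research(Mon) before Refactor(Thu); Refactor = Sync = Thu; Refactor=Thu in [Thu,Thu]; Prototype=Mon in [Mon,Wed]; Sync=Thu in [Wed,Thu]; Research=Mon in [Mon,Tue].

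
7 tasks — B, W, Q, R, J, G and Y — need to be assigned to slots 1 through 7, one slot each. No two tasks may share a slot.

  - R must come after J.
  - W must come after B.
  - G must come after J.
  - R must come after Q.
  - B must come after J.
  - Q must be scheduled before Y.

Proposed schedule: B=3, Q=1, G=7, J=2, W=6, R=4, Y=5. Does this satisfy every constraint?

Q must be scheduled before Y — holds.
G must come after J — holds.
B must come after J — holds.
R must come after Q — holds.
No two tasks may share a slot — holds.
R must come after J — holds.
W must come after B — holds.

Yes, all constraints hold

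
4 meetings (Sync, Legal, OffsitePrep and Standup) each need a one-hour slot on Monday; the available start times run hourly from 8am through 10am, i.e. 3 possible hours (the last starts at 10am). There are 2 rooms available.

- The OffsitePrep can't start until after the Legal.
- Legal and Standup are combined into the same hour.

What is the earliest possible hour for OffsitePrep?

Precedence pushes OffsitePrep to at least 9am.
OffsitePrep at 9am is achievable: OffsitePrep=9am, Standup=8am, Sync=9am, Legal=8am.

9am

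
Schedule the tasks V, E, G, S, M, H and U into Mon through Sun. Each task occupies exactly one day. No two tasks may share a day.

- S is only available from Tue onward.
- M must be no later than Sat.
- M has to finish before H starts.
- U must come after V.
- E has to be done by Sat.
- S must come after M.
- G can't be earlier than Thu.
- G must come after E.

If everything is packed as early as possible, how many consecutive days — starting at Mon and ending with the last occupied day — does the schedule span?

7 days

The precedence chain requires at least 2 distinct days.
With at most 1 per day and 7 tasks, at least 7 days are needed.
G can't be placed before Thu — that is day 4 counting from Mon — so the schedule must run through at least 4 days.
7 works (last occupied day: Sun): for example H -> Sat, G -> Thu, E -> Tue, V -> Fri, U -> Sun, M -> Mon, S -> Wed.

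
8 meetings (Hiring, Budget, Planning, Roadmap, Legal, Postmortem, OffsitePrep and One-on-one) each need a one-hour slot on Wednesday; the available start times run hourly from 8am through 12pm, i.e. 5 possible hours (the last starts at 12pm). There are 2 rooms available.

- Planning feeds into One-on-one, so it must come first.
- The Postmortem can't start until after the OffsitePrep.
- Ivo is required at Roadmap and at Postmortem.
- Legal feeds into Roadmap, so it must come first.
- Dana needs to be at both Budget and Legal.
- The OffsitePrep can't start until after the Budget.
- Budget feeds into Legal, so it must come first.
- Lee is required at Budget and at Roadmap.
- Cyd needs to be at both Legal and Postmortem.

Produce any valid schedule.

Planning=8am, One-on-one=10am, Hiring=11am, Roadmap=10am, OffsitePrep=9am, Legal=9am, Budget=8am, Postmortem=11am

Checking: Legal(9am) before Roadmap(10am); OffsitePrep(9am) before Postmortem(11am); Budget(8am) before OffsitePrep(9am); Planning(8am) before One-on-one(10am); Budget(8am) before Legal(9am); Roadmap(10am) != Postmortem(11am); Legal(9am) != Postmortem(11am); Budget(8am) != Roadmap(10am); Budget(8am) != Legal(9am); max 2 per hour (cap 2).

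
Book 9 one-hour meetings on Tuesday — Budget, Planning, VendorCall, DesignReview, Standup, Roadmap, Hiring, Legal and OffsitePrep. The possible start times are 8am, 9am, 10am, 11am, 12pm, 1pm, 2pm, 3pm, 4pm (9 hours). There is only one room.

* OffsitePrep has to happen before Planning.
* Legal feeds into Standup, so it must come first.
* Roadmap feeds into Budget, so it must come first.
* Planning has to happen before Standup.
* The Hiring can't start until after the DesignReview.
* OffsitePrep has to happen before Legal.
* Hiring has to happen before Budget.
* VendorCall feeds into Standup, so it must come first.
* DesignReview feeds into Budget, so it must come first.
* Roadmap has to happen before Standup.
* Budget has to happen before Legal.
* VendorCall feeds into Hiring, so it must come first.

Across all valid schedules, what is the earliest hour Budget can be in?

Precedence pushes Budget to at least 10am; downstream work caps Budget at 2pm.
Budget at 12pm is achievable: Standup=4pm; Roadmap=11am; OffsitePrep=1pm; Planning=3pm; Legal=2pm; DesignReview=9am; VendorCall=8am; Budget=12pm; Hiring=10am.
Nothing earlier works — the capacity limit rule out every hour before 12pm.

12pm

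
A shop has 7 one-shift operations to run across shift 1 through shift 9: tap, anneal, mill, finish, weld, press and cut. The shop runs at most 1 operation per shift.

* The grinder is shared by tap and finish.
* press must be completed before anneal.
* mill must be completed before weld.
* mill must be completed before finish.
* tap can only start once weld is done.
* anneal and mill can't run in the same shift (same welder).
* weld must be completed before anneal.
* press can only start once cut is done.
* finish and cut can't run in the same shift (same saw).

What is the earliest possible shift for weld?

shift 2

Precedence pushes weld to at least shift 2; downstream work caps weld at shift 8.
weld at shift 2 is achievable: cut=shift 3, tap=shift 6, finish=shift 7, weld=shift 2, mill=shift 1, press=shift 4, anneal=shift 5.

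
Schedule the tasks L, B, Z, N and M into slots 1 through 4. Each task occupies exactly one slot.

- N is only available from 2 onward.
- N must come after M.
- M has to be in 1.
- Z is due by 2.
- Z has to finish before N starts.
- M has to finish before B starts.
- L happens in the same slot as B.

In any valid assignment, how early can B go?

Precedence pushes B to at least 2.
B at 2 is achievable: L=2, B=2, N=2, M=1, Z=1.

2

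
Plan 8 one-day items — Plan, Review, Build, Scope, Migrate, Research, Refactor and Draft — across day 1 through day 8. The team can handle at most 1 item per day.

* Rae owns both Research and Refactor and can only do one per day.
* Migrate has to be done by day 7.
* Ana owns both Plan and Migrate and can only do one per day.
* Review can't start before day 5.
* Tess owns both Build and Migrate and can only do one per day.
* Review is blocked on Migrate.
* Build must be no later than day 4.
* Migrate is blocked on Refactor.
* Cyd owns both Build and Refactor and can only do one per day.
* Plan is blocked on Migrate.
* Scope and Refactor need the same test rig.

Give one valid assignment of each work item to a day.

Scope=day 6; Research=day 7; Migrate=day 3; Review=day 5; Build=day 1; Plan=day 4; Refactor=day 2; Draft=day 8

Checking: Refactor(day 2) before Migrate(day 3); Migrate(day 3) before Plan(day 4); Migrate(day 3) before Review(day 5); Research(day 7) != Refactor(day 2); Plan(day 4) != Migrate(day 3); Scope(day 6) != Refactor(day 2); Build(day 1) != Refactor(day 2); Build(day 1) != Migrate(day 3); Build=day 1 in [day 1,day 4]; Migrate=day 3 in [day 1,day 7]; Review=day 5 in [day 5,day 8]; max 1 per day (cap 1).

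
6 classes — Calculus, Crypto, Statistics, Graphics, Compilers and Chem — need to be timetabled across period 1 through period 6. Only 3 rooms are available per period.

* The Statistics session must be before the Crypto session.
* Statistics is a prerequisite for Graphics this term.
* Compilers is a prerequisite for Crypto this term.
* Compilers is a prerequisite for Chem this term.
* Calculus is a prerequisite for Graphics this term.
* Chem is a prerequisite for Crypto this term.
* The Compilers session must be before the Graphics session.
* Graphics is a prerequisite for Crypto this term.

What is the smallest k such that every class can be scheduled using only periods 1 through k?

The precedence chain requires at least 3 distinct periods.
With at most 3 per period and 6 classes, at least 2 periods are needed.
3 works (last occupied period: period 3): for example Crypto -> period 3; Calculus -> period 1; Chem -> period 2; Compilers -> period 1; Statistics -> period 1; Graphics -> period 2.

3 periods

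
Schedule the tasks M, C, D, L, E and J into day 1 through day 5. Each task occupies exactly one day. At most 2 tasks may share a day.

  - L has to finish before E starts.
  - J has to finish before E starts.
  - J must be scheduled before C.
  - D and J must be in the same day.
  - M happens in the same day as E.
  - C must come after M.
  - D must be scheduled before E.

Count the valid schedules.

Splitting on M: it can be day 3 (4), day 4 (6). Listing each branch's schedules as (C, D, L, E, J) by day number:
M=day 3: (4,1,2,3,1) (4,2,1,3,2) (5,1,2,3,1) (5,2,1,3,2) — 4.
M=day 4: (5,1,2,4,1) (5,1,3,4,1) (5,2,1,4,2) (5,2,3,4,2) (5,3,1,4,3) (5,3,2,4,3) — 6.
Summing: 4 + 6 = 10.

10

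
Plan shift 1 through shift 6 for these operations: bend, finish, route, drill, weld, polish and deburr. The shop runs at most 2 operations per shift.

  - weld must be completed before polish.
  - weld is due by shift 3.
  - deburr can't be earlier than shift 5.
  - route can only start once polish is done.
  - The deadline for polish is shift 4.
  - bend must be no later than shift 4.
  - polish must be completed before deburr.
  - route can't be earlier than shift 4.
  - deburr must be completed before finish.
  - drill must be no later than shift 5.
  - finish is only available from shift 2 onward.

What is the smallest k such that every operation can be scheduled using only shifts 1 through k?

The precedence chain requires at least 4 distinct shifts.
With at most 2 per shift and 7 operations, at least 4 shifts are needed.
Propagating the time windows through the other constraints, finish can't land before shift 6, so the schedule must run through at least shift 6.
6 works (last occupied shift: shift 6): for example route=shift 4, bend=shift 1, weld=shift 1, polish=shift 2, drill=shift 2, deburr=shift 5, finish=shift 6.

6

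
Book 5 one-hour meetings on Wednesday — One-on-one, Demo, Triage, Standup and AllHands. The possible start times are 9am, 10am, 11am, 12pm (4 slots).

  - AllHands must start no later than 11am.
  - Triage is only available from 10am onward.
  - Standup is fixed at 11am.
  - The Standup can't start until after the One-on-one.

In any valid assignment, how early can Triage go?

10am

Triage is available from 10am.
Triage at 10am is achievable: One-on-one=9am; AllHands=9am; Demo=9am; Triage=10am; Standup=11am.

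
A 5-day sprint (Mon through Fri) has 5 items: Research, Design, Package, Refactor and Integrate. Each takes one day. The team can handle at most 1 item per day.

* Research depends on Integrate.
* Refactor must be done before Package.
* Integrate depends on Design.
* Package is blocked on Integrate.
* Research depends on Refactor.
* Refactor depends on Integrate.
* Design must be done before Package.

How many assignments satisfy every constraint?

Enumerating: Integrate in Tue; Research in Fri; Package in Thu; Refactor in Wed; Design in Mon | Design -> Mon; Refactor -> Wed; Package -> Fri; Integrate -> Tue; Research -> Thu.

2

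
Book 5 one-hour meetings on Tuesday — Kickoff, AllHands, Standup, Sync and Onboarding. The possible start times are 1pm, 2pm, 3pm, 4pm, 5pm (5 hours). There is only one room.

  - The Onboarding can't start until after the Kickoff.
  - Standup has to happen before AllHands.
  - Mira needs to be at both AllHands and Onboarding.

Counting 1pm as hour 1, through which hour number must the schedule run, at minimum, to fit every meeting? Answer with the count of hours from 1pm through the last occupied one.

5 hours

The precedence chain requires at least 2 distinct hours.
With at most 1 per hour and 5 meetings, at least 5 hours are needed.
5 works (last occupied hour: 5pm): for example Kickoff=1pm, Sync=5pm, Onboarding=4pm, AllHands=3pm, Standup=2pm.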